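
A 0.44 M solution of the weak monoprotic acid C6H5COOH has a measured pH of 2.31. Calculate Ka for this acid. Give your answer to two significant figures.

[H+] = 10^(-2.31) = 4.90 × 10^-3 M
At equilibrium [HA] = 0.44 − 4.90 × 10^-3 = 4.35 × 10^-1 M
Ka = [H+][A-]/[HA] = (4.90 × 10^-3)² / 4.35 × 10^-1 = 5.5 × 10^-5

Ka = 5.5 × 10^-5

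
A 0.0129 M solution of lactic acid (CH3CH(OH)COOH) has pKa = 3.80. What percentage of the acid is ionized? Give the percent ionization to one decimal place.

CH3CH(OH)COOH ⇌ CH3CH(OH)COO- + H+; let x = [H+] at equilibrium.
Ka = 10^(−3.80) = 1.58 × 10^-4
Ka = x²/(C₀ − x); solving the quadratic gives x = 1.35 × 10^-3 M.
% ionization = x/C₀ × 100% = 1.35 × 10^-3/0.0129 × 100% = 10.5%

10.5%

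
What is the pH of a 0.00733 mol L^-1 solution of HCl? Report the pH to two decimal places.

pH = 2.13

HCl is a strong acid and dissociates completely, so [H+] = 0.00733 M.
pH = -log(0.00733) = 2.13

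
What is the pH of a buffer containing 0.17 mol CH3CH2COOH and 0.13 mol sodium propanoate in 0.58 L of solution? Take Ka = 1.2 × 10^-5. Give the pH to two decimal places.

pH = 4.80

pKa = −log(1.2 × 10^-5) = 4.921
pH = pKa + log([A⁻]/[HA]) = 4.921 + log(0.13/0.17)
pH = 4.921 + (-0.117) = 4.80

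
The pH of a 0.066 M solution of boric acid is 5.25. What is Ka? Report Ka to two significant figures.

[H+] = 10^(-5.25) = 5.62 × 10^-6 M
At equilibrium [HA] = 0.066 − 5.62 × 10^-6 = 6.60 × 10^-2 M
Ka = [H+][A-]/[HA] = (5.62 × 10^-6)² / 6.60 × 10^-2 = 4.8 × 10^-10

Ka = 4.8 × 10^-10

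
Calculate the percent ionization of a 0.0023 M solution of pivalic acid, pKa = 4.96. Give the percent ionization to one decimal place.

(CH3)3CCOOH ⇌ (CH3)3CCOO- + H+; let x = [H+] at equilibrium.
Ka = 10^(−4.96) = 1.10 × 10^-5
Ka = x²/(C₀ − x); solving the quadratic gives x = 1.54 × 10^-4 M.
% ionization = x/C₀ × 100% = 1.54 × 10^-4/0.0023 × 100% = 6.7%

6.7%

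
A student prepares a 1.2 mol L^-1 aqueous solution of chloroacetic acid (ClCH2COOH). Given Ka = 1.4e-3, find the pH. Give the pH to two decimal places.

pH = 1.39

ClCH2COOH ⇌ ClCH2COO- + H+
From the ICE table, Ka = x²/(1.2 − x) = 1.4 × 10^-3.
Neglecting x in the denominator: x = √(1.4 × 10^-3 × 1.2) = 4.10 × 10^-2 M
Check: 3.4% ionized — well under 5%, approximation valid.
pH = −log(4.10 × 10^-2) = 1.39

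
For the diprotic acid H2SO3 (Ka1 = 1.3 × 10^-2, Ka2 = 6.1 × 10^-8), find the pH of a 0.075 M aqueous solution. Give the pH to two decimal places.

Ka1 ≫ Ka2, so treat the first dissociation as the only significant source of H+.
Ka1 = x²/(0.075 − x) = 1.3 × 10^-2
Solving the quadratic: x = (−Ka1 + √(Ka1² + 4·Ka1·C₀))/2 = 2.54 × 10^-2 M
pH = −log(2.54 × 10^-2) = 1.60

pH = 1.60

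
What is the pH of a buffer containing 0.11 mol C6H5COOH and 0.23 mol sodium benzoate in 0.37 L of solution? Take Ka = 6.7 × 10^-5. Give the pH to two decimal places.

pKa = −log(6.7 × 10^-5) = 4.174
pH = pKa + log([A⁻]/[HA]) = 4.174 + log(0.23/0.11)
pH = 4.174 + (+0.320) = 4.49

pH = 4.49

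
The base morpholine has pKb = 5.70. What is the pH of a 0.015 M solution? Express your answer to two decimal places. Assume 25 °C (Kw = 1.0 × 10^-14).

C4H8ONH + H2O ⇌ C4H8ONH2+ + OH-
Kb = 10^(−5.70) = 2.00 × 10^-6
From the ICE table, Kb = x²/(0.015 − x) = 2.00 × 10^-6.
Neglecting x in the denominator: x = √(2.00 × 10^-6 × 0.015) = 1.73 × 10^-4 M
pOH = −log(1.73 × 10^-4) = 3.76; pH = 14.00 − 3.76 = 10.24

pH = 10.24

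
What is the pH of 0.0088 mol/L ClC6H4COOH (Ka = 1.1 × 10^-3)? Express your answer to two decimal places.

ClC6H4COOH ⇌ ClC6H4COO- + H+
From the ICE table, Ka = x²/(0.0088 − x) = 1.1 × 10^-3.
x is not negligible relative to C₀; solve x² + 0.0011·x − 9.68e-06 = 0.
x = (−Ka + √(Ka² + 4·Ka·C₀))/2 = 2.61 × 10^-3 M
pH = −log[H+] = −log(2.61 × 10^-3) = 2.58

pH = 2.58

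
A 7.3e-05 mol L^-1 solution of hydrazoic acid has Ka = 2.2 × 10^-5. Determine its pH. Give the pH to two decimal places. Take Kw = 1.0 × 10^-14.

HN3 ⇌ N3- + H+
Ka = x²/(7.3e-05 − x) = 2.2 × 10^-5
The 5% rule fails; solving x² + Ka·x − Ka·C₀ = 0 exactly:
x = (−Ka + √(Ka² + 4·Ka·C₀))/2 = 3.06 × 10^-5 M
pH = −log[H+] = −log(3.06 × 10^-5) = 4.51

pH = 4.51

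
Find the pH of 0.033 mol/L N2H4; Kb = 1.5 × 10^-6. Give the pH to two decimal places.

N2H4 + H2O ⇌ N2H5+ + OH-
Let x = [OH-] at equilibrium. Kb = x²/(0.033 − x).
Since Kb ≪ C₀, x ≈ √(Kb·C₀) = 2.22 × 10^-4 M.
Check: 0.67% ionized — well under 5%, approximation valid.
pOH = −log(2.22 × 10^-4) = 3.65; pH = 14.00 − 3.65 = 10.35

pH = 10.35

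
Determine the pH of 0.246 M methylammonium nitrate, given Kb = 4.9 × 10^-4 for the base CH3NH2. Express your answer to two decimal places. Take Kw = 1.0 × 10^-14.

CH3NH3+ is the conjugate acid of the weak base CH3NH2.
Ka = Kw/Kb = 1.0×10^-14 / 4.9 × 10^-4 = 2.04 × 10^-11
Ka = [H+]²/(0.246 − [H+]) = 2.04 × 10^-11
Since Ka ≪ C₀, [H+] ≈ √(Ka·C₀) = 2.24 × 10^-6 M.
Check: 0.00091% ionized — well under 5%, approximation valid.
pH = −log(2.24 × 10^-6) = 5.65

pH = 5.65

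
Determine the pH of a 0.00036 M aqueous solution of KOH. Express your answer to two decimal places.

KOH is a strong base; [OH-] = 0.00036 M.
pOH = -log(0.00036) = 3.44
pH = 14.00 - 3.44 = 10.56

pH = 10.56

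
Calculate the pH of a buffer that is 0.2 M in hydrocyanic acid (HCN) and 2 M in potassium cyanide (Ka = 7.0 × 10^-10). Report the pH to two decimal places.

pKa = −log(7.0 × 10^-10) = 9.155
pH = pKa + log([A⁻]/[HA]) = 9.155 + log(2/0.2)
pH = 9.155 + (+1.000) = 10.15

pH = 10.15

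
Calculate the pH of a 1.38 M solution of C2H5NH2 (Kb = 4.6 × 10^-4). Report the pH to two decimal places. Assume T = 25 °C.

C2H5NH2 + H2O ⇌ C2H5NH3+ + OH-
From the ICE table, Kb = [OH-]²/(1.38 − [OH-]) = 4.6 × 10^-4.
Neglecting [OH-] in the denominator: [OH-] = √(4.6 × 10^-4 × 1.38) = 2.52 × 10^-2 M
pOH = 1.60, so pH = 14.00 − pOH = 12.40

pH = 12.40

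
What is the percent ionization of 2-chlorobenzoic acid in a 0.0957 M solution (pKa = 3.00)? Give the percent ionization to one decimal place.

9.7%

ClC6H4COOH ⇌ ClC6H4COO- + H+; let x = [H+] at equilibrium.
Ka = 10^(−3.00) = 1.00 × 10^-3
Solve x² + 0.001x − 9.57e-05 = 0 → x = 9.30 × 10^-3 M
Fraction ionized = 9.30 × 10^-3 / 0.0957 = 0.0972 → 9.7%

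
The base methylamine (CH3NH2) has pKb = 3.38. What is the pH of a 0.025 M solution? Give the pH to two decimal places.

CH3NH2 + H2O ⇌ CH3NH3+ + OH-
Kb = 10^(−3.38) = 4.17 × 10^-4
Kb = [OH-]²/(0.025 − [OH-]) = 4.17 × 10^-4
The 5% rule fails; solving [OH-]² + Kb·[OH-] − Kb·C₀ = 0 exactly:
[OH-] = [−0.000417 + √(0.000417² + 4.17e-05)]/2 = 3.03 × 10^-3 M
pOH = −log(3.03 × 10^-3) = 2.52; pH = 14.00 − 2.52 = 11.48

pH = 11.48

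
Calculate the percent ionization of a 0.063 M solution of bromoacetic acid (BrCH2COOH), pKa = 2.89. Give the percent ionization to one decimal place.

BrCH2COOH ⇌ BrCH2COO- + H+; let x = [H+] at equilibrium.
Ka = 10^(−2.89) = 1.29 × 10^-3
Solve x² + 0.00129x − 8.13e-05 = 0 → x = 8.39 × 10^-3 M
Fraction ionized = 8.39 × 10^-3 / 0.063 = 0.1332 → 13.3%

13.3%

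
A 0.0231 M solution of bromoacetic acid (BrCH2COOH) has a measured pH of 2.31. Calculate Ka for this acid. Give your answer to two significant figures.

[H+] = 10^(-2.31) = 4.90 × 10^-3 M
At equilibrium [HA] = 0.0231 − 4.90 × 10^-3 = 1.82 × 10^-2 M
Ka = [H+][A-]/[HA] = (4.90 × 10^-3)² / 1.82 × 10^-2 = 1.3 × 10^-3

Ka = 1.3 × 10^-3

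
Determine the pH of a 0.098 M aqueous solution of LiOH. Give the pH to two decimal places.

pH = 12.99

LiOH is a strong base; [OH-] = 0.098 M.
pOH = -log(0.098) = 1.01
pH = 14.00 - 1.01 = 12.99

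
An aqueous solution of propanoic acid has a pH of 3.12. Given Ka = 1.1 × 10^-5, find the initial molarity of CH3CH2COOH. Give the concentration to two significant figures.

[H+] = 10^(-3.12) = 7.59 × 10^-4 M = x
Ka = x²/(C₀ − x) ⇒ C₀ = x + x²/Ka
C₀ = 7.59 × 10^-4 + (7.59 × 10^-4)²/(1.1 × 10^-5) = 5.31 × 10^-2 M

C₀ = 5.3 × 10^-2 M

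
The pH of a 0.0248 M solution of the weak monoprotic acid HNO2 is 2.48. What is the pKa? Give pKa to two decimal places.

pKa = 3.29

[H+] = 10^(-2.48) = 3.31 × 10^-3 M
At equilibrium [HA] = 0.0248 − 3.31 × 10^-3 = 2.15 × 10^-2 M
Ka = [H+][A-]/[HA] = (3.31 × 10^-3)² / 2.15 × 10^-2 = 5.10 × 10^-4
pKa = -log(5.10 × 10^-4) = 3.29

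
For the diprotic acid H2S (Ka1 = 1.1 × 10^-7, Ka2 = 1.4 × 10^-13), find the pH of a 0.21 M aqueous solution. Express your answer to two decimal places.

pH = 3.82

Ka1 ≫ Ka2, so treat the first dissociation as the only significant source of H+.
Ka1 = x²/(0.21 − x) = 1.1 × 10^-7
x ≈ √(1.1 × 10^-7 × 0.21) = 1.52 × 10^-4 M
pH = −log(1.52 × 10^-4) = 3.82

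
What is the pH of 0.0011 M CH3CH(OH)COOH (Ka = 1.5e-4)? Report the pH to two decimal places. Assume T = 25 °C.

CH3CH(OH)COOH ⇌ CH3CH(OH)COO- + H+
Ka = [H+]²/(0.0011 − [H+]) = 1.5 × 10^-4
Here C₀/Ka ≈ 7.33, so the small-[H+] approximation fails. Use the quadratic:
[H+] = (−Ka + √(Ka² + 4·Ka·C₀))/2 = 3.38 × 10^-4 M
pH = −log(3.38 × 10^-4) = 3.47

pH = 3.47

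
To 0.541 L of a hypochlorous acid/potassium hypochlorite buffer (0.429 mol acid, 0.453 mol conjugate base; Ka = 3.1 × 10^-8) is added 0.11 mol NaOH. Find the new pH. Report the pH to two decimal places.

OH- converts HOCl to OCl-: HOCl → 0.319 mol, OCl- → 0.563 mol.
pKa = −log(3.1 × 10^-8) = 7.509
pH = pKa + log([A⁻]/[HA]) = 7.509 + log(0.563/0.319) = 7.509 +0.247

pH = 7.76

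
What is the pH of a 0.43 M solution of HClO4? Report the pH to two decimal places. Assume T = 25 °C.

pH = 0.37

HClO4 is a strong acid and dissociates completely, so [H+] = 0.43 M.
pH = -log(0.43) = 0.37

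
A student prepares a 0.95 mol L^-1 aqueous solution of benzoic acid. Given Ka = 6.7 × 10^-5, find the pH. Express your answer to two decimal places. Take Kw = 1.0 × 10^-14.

C6H5COOH ⇌ C6H5COO- + H+
From the ICE table, Ka = [H+]²/(0.95 − [H+]) = 6.7 × 10^-5.
Neglecting [H+] in the denominator: [H+] = √(6.7 × 10^-5 × 0.95) = 7.98 × 10^-3 M
([H+]/C₀ = 0.84% < 5%, so the approximation holds.)
pH = −log[H+] = −log(7.98 × 10^-3) = 2.10

pH = 2.10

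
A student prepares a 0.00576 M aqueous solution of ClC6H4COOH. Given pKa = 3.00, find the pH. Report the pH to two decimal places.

ClC6H4COOH ⇌ ClC6H4COO- + H+
Ka = 10^(−3.00) = 1.00 × 10^-3
From the ICE table, Ka = x²/(0.00576 − x) = 1.00 × 10^-3.
x is not negligible relative to C₀; solve x² + 0.001·x − 5.76e-06 = 0.
x = [−0.001 + √(0.001² + 2.3e-05)]/2 = 1.95 × 10^-3 M
pH = −log(1.95 × 10^-3) = 2.71

pH = 2.71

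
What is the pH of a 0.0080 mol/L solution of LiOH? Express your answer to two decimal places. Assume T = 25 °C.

LiOH is a strong base; [OH-] = 0.008 M.
pOH = -log(0.008) = 2.10
pH = 14.00 - 2.10 = 11.90

pH = 11.90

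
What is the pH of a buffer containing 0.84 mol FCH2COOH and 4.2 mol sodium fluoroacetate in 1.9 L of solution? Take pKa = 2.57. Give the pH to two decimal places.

pH = 3.27

Henderson–Hasselbalch: pH = pKa + log([FCH2COO-]/[FCH2COOH]) = 2.57 + log(4.2/0.84)
pH = 2.57 + (+0.699) = 3.27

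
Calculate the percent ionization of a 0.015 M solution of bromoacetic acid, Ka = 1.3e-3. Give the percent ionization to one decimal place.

25.4%

BrCH2COOH ⇌ BrCH2COO- + H+; let x = [H+] at equilibrium.
Solve x² + 0.0013x − 1.95e-05 = 0 → x = 3.81 × 10^-3 M
Fraction ionized = 3.81 × 10^-3 / 0.015 = 0.2540 → 25.4%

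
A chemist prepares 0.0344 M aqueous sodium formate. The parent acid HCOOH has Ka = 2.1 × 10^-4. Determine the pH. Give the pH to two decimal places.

HCOO- is the conjugate base of the weak acid HCOOH.
Kb = Kw/Ka = 1.0×10^-14 / 2.1 × 10^-4 = 4.76 × 10^-11
Kb = x²/(0.0344 − x) = 4.76 × 10^-11
Since Kb ≪ C₀, x ≈ √(Kb·C₀) = 1.28 × 10^-6 M.
(x/C₀ = 0.0037% < 5%, so the approximation holds.)
pOH = −log(1.28 × 10^-6) = 5.89; pH = 14.00 − 5.89 = 8.11

pH = 8.11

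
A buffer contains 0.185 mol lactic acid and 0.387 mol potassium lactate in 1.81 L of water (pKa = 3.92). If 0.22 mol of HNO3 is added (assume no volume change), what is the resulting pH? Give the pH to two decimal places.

After neutralization: n(CH3CH(OH)COOH) = 0.405 mol, n(CH3CH(OH)COO-) = 0.167 mol.
Henderson–Hasselbalch with mole ratio 0.167/0.405: pH = 3.92 + (-0.385)

pH = 3.54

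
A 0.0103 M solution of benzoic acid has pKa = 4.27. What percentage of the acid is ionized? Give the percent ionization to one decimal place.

C6H5COOH ⇌ C6H5COO- + H+; let x = [H+] at equilibrium.
Ka = 10^(−4.27) = 5.37 × 10^-5
Ka = x²/(C₀ − x); solving the quadratic gives x = 7.17 × 10^-4 M.
% ionization = x/C₀ × 100% = 7.17 × 10^-4/0.0103 × 100% = 7.0%

7.0%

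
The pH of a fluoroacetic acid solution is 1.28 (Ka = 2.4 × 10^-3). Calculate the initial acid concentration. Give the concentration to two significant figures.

[H+] = 10^(-1.28) = 5.25 × 10^-2 M = x
Ka = x²/(C₀ − x) ⇒ C₀ = x + x²/Ka
C₀ = 5.25 × 10^-2 + (5.25 × 10^-2)²/(2.4 × 10^-3) = 1.20 M

C₀ = 1.2 M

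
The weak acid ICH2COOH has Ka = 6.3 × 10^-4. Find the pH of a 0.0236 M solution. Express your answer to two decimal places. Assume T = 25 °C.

ICH2COOH ⇌ ICH2COO- + H+
Ka = [H+]²/(0.0236 − [H+]) = 6.3 × 10^-4
[H+] is not negligible relative to C₀; solve [H+]² + 0.00063·[H+] − 1.49e-05 = 0.
[H+] = (−Ka + √(Ka² + 4·Ka·C₀))/2 = 3.55 × 10^-3 M
pH = −log[H+] = −log(3.55 × 10^-3) = 2.45

pH = 2.45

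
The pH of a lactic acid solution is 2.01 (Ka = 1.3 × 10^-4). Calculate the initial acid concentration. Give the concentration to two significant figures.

C₀ = 7.4 × 10^-1 M

[H+] = 10^(-2.01) = 9.77 × 10^-3 M = x
Ka = x²/(C₀ − x) ⇒ C₀ = x + x²/Ka
C₀ = 9.77 × 10^-3 + (9.77 × 10^-3)²/(1.3 × 10^-4) = 7.44 × 10^-1 M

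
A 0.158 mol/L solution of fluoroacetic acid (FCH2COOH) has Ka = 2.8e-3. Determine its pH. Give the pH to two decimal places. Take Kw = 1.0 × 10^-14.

FCH2COOH ⇌ FCH2COO- + H+
Let x = [H+] at equilibrium. Ka = x²/(0.158 − x).
Here C₀/Ka ≈ 56.4, so the small-x approximation fails. Use the quadratic:
x = (−Ka + √(Ka² + 4·Ka·C₀))/2 = 1.97 × 10^-2 M
pH = −log(1.97 × 10^-2) = 1.71

pH = 1.71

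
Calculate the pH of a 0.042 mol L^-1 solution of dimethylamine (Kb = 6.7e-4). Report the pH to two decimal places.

pH = 11.70

(CH3)2NH + H2O ⇌ (CH3)2NH2+ + OH-
Kb = x²/(0.042 − x) = 6.7 × 10^-4
x is not negligible relative to C₀; solve x² + 0.00067·x − 2.81e-05 = 0.
x = [−0.00067 + √(0.00067² + 0.000113)]/2 = 4.98 × 10^-3 M
pOH = 2.30, so pH = 14.00 − pOH = 11.70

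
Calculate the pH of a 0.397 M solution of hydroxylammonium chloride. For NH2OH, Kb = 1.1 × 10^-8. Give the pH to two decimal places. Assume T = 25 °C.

NH3OH+ is the conjugate acid of the weak base NH2OH.
Ka = Kw/Kb = 1.0×10^-14 / 1.1 × 10^-8 = 9.09 × 10^-7
From the ICE table, Ka = [H+]²/(0.397 − [H+]) = 9.09 × 10^-7.
Assume [H+] ≪ 0.397: [H+] ≈ √(9.09 × 10^-7 × 0.397) = 6.01 × 10^-4 M
pH = −log(6.01 × 10^-4) = 3.22

pH = 3.22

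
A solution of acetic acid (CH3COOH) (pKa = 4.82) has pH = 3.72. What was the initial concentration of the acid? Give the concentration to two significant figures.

[H+] = 10^(-3.72) = 1.91 × 10^-4 M = x
Ka = 10^(−4.82) = 1.51 × 10^-5
Ka = x²/(C₀ − x) ⇒ C₀ = x + x²/Ka
C₀ = 1.91 × 10^-4 + (1.91 × 10^-4)²/(1.51 × 10^-5) = 2.61 × 10^-3 M

C₀ = 2.6 × 10^-3 M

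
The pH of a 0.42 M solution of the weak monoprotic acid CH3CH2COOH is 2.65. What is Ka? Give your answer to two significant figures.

Ka = 1.2 × 10^-5

[H+] = 10^(-2.65) = 2.24 × 10^-3 M
At equilibrium [HA] = 0.42 − 2.24 × 10^-3 = 4.18 × 10^-1 M
Ka = [H+][A-]/[HA] = (2.24 × 10^-3)² / 4.18 × 10^-1 = 1.2 × 10^-5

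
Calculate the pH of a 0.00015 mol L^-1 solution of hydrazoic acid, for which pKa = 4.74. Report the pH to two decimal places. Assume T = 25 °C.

HN3 ⇌ N3- + H+
Ka = 10^(−4.74) = 1.82 × 10^-5
Let x = [H+] at equilibrium. Ka = x²/(0.00015 − x).
x is not negligible relative to C₀; solve x² + 1.82e-05·x − 2.73e-09 = 0.
x = [−1.82e-05 + √(1.82e-05² + 1.09e-08)]/2 = 4.39 × 10^-5 M
pH = −log[H+] = −log(4.39 × 10^-5) = 4.36

pH = 4.36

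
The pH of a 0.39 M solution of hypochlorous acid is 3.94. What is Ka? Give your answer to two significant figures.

Ka = 3.4 × 10^-8

[H+] = 10^(-3.94) = 1.15 × 10^-4 M
At equilibrium [HA] = 0.39 − 1.15 × 10^-4 = 3.90 × 10^-1 M
Ka = [H+][A-]/[HA] = (1.15 × 10^-4)² / 3.90 × 10^-1 = 3.4 × 10^-8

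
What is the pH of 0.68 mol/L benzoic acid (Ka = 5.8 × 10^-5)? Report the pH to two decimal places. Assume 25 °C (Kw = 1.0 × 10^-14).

C6H5COOH ⇌ C6H5COO- + H+
Let x = [H+] at equilibrium. Ka = x²/(0.68 − x).
Since Ka ≪ C₀, x ≈ √(Ka·C₀) = 6.28 × 10^-3 M.
pH = −log[H+] = −log(6.28 × 10^-3) = 2.20

pH = 2.20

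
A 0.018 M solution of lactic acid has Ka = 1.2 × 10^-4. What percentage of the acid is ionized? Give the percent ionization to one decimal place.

CH3CH(OH)COOH ⇌ CH3CH(OH)COO- + H+; let x = [H+] at equilibrium.
Solve x² + 0.00012x − 2.16e-06 = 0 → x = 1.41 × 10^-3 M
% ionization = x/C₀ × 100% = 1.41 × 10^-3/0.018 × 100% = 7.8%

7.8%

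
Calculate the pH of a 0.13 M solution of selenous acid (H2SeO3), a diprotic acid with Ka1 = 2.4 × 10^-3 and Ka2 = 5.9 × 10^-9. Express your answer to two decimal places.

Ka1 ≫ Ka2, so treat the first dissociation as the only significant source of H+.
Ka1 = x²/(0.13 − x) = 2.4 × 10^-3
Solving the quadratic: x = (−Ka1 + √(Ka1² + 4·Ka1·C₀))/2 = 1.65 × 10^-2 M
pH = −log(1.65 × 10^-2) = 1.78

pH = 1.78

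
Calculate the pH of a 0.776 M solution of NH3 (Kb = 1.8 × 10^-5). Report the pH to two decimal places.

pH = 11.57

NH3 + H2O ⇌ NH4+ + OH-
Let x = [OH-] at equilibrium. Kb = x²/(0.776 − x).
Neglecting x in the denominator: x = √(1.8 × 10^-5 × 0.776) = 3.74 × 10^-3 M
pOH = 2.43, so pH = 14.00 − pOH = 11.57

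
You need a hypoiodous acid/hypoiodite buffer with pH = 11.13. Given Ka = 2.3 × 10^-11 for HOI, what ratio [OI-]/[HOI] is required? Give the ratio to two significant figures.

ratio = 3.1

pKa = -log(2.3 × 10^-11) = 10.638
pH = pKa + log(r) ⇒ log(r) = 11.13 − 10.638 = +0.492
r = [OI-]/[HOI] = 10^(+0.492) = 3.1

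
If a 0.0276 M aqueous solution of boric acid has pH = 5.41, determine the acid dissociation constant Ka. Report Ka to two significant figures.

Ka = 5.5 × 10^-10

[H+] = 10^(-5.41) = 3.89 × 10^-6 M
At equilibrium [HA] = 0.0276 − 3.89 × 10^-6 = 2.76 × 10^-2 M
Ka = [H+][A-]/[HA] = (3.89 × 10^-6)² / 2.76 × 10^-2 = 5.5 × 10^-10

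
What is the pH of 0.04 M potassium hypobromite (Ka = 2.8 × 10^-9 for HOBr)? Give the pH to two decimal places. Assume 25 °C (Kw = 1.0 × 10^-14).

OBr- is the conjugate base of the weak acid HOBr.
Kb = Kw/Ka = 1.0×10^-14 / 2.8 × 10^-9 = 3.57 × 10^-6
From the ICE table, Kb = [OH-]²/(0.04 − [OH-]) = 3.57 × 10^-6.
Since Kb ≪ C₀, [OH-] ≈ √(Kb·C₀) = 3.78 × 10^-4 M.
pOH = −log(3.78 × 10^-4) = 3.42; pH = 14.00 − 3.42 = 10.58

pH = 10.58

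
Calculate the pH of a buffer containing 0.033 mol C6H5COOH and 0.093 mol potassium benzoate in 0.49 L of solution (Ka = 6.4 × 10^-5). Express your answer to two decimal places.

pKa = −log(6.4 × 10^-5) = 4.194
Using pH = pKa + log([base]/[acid]) with [base]/[acid] = 0.093/0.033:
pH = 4.194 + (+0.450) = 4.64

pH = 4.64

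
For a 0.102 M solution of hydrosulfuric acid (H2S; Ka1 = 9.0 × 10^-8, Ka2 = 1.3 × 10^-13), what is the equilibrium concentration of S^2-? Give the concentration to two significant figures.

1.3 × 10^-13 M

First ionization gives [H+] ≈ [HS-] = 9.58 × 10^-5 M.
Second step: Ka2 = [H+][S^2-]/[HS-] ≈ [S^2-] (since [H+] ≈ [HS-]).
So [S^2-] ≈ Ka2.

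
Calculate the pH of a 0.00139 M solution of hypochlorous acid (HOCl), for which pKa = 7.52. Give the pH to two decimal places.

pH = 5.19

HOCl ⇌ OCl- + H+
Ka = 10^(−7.52) = 3.02 × 10^-8
From the ICE table, Ka = [H+]²/(0.00139 − [H+]) = 3.02 × 10^-8.
Neglecting [H+] in the denominator: [H+] = √(3.02 × 10^-8 × 0.00139) = 6.48 × 10^-6 M
([H+]/C₀ = 0.47% < 5%, so the approximation holds.)
pH = −log(6.48 × 10^-6) = 5.19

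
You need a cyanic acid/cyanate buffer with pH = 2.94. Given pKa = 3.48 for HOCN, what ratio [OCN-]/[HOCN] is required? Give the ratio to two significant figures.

pH = pKa + log(r) ⇒ log(r) = 2.94 − 3.48 = -0.54
r = [OCN-]/[HOCN] = 10^(-0.54) = 0.288

ratio = 0.29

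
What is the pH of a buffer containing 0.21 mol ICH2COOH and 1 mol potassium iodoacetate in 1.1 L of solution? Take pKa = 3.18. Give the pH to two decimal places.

pH = 3.86

Using pH = pKa + log([base]/[acid]) with [base]/[acid] = 1/0.21:
pH = 3.18 + (+0.678) = 3.86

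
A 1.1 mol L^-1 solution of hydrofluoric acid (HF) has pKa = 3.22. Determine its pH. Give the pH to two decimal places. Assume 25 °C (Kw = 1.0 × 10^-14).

HF ⇌ F- + H+
Ka = 10^(−3.22) = 6.03 × 10^-4
From the ICE table, Ka = [H+]²/(1.1 − [H+]) = 6.03 × 10^-4.
Neglecting [H+] in the denominator: [H+] = √(6.03 × 10^-4 × 1.1) = 2.58 × 10^-2 M
pH = −log[H+] = −log(2.58 × 10^-2) = 1.59

pH = 1.59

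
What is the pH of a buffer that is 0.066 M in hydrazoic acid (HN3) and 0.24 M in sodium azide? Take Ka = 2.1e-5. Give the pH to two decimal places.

pH = 5.24

pKa = −log(2.1 × 10^-5) = 4.678
pH = pKa + log([A⁻]/[HA]) = 4.678 + log(0.24/0.066)
pH = 4.678 + (+0.561) = 5.24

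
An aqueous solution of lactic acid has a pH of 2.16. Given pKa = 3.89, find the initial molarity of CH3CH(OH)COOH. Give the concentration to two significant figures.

[H+] = 10^(-2.16) = 6.92 × 10^-3 M = x
Ka = 10^(−3.89) = 1.29 × 10^-4
Ka = x²/(C₀ − x) ⇒ C₀ = x + x²/Ka
C₀ = 6.92 × 10^-3 + (6.92 × 10^-3)²/(1.29 × 10^-4) = 3.78 × 10^-1 M

C₀ = 3.8 × 10^-1 M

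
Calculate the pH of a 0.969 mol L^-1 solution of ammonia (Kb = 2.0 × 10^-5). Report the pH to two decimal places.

pH = 11.64

NH3 + H2O ⇌ NH4+ + OH-
Let x = [OH-] at equilibrium. Kb = x²/(0.969 − x).
Since Kb ≪ C₀, x ≈ √(Kb·C₀) = 4.40 × 10^-3 M.
pOH = 2.36, so pH = 14.00 − pOH = 11.64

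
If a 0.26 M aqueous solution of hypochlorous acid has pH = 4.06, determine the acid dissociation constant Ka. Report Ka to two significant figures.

Ka = 2.9 × 10^-8

[H+] = 10^(-4.06) = 8.71 × 10^-5 M
At equilibrium [HA] = 0.26 − 8.71 × 10^-5 = 2.60 × 10^-1 M
Ka = [H+][A-]/[HA] = (8.71 × 10^-5)² / 2.60 × 10^-1 = 2.9 × 10^-8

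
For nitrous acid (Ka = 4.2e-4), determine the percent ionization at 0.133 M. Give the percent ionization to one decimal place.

5.5%

HNO2 ⇌ NO2- + H+; let x = [H+] at equilibrium.
Solve x² + 0.00042x − 5.59e-05 = 0 → x = 7.27 × 10^-3 M
Fraction ionized = 7.27 × 10^-3 / 0.133 = 0.0547 → 5.5%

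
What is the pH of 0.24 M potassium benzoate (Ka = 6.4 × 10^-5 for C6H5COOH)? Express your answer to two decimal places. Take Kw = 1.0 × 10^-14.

C6H5COO- is the conjugate base of the weak acid C6H5COOH.
Kb = Kw/Ka = 1.0×10^-14 / 6.4 × 10^-5 = 1.56 × 10^-10
Let x = [OH-] at equilibrium. Kb = x²/(0.24 − x).
Assume x ≪ 0.24: x ≈ √(1.56 × 10^-10 × 0.24) = 6.12 × 10^-6 M
pOH = 5.21, so pH = 14.00 − pOH = 8.79

pH = 8.79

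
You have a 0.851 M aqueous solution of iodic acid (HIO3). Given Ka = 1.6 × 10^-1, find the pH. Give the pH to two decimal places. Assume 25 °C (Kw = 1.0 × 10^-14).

HIO3 ⇌ IO3- + H+
Ka = [H+]²/(0.851 − [H+]) = 1.6 × 10^-1
Here C₀/Ka ≈ 5.32, so the small-[H+] approximation fails. Use the quadratic:
[H+] = [−0.16 + √(0.16² + 0.545)]/2 = 2.98 × 10^-1 M
pH = −log(2.98 × 10^-1) = 0.53

pH = 0.53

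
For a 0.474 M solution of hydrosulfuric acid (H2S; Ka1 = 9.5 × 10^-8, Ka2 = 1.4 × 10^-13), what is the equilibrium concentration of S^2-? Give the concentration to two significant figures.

First ionization gives [H+] ≈ [HS-] = 2.12 × 10^-4 M.
Second step: Ka2 = [H+][S^2-]/[HS-] ≈ [S^2-] (since [H+] ≈ [HS-]).
So [S^2-] ≈ Ka2.

1.4 × 10^-13 M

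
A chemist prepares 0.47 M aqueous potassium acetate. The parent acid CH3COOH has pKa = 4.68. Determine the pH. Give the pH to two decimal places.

pH = 9.18

CH3COO- is the conjugate base of the weak acid CH3COOH.
Ka = 10^(−4.68) = 2.09 × 10^-5
Kb = Kw/Ka = 1.0×10^-14 / 2.09 × 10^-5 = 4.78 × 10^-10
Let x = [OH-] at equilibrium. Kb = x²/(0.47 − x).
Neglecting x in the denominator: x = √(4.78 × 10^-10 × 0.47) = 1.50 × 10^-5 M
(x/C₀ = 0.0032% < 5%, so the approximation holds.)
pOH = 4.82, so pH = 14.00 − pOH = 9.18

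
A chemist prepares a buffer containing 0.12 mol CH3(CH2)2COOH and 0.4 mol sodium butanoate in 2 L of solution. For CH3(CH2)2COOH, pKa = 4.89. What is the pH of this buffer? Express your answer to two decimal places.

pH = 5.41

Henderson–Hasselbalch: pH = pKa + log([CH3(CH2)2COO-]/[CH3(CH2)2COOH]) = 4.89 + log(0.4/0.12)
pH = 4.89 + (+0.523) = 5.41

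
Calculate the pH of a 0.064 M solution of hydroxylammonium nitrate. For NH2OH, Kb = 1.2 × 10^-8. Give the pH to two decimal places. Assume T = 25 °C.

pH = 3.64

NH3OH+ is the conjugate acid of the weak base NH2OH.
Ka = Kw/Kb = 1.0×10^-14 / 1.2 × 10^-8 = 8.33 × 10^-7
Ka = [H+]²/(0.064 − [H+]) = 8.33 × 10^-7
Since Ka ≪ C₀, [H+] ≈ √(Ka·C₀) = 2.31 × 10^-4 M.
Check: 0.36% ionized — well under 5%, approximation valid.
pH = −log(2.31 × 10^-4) = 3.64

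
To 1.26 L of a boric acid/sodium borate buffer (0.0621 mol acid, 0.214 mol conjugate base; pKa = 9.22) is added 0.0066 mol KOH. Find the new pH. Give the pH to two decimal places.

OH- converts B(OH)3 to B(OH)4-: B(OH)3 → 0.0555 mol, B(OH)4- → 0.221 mol.
pH = pKa + log([A⁻]/[HA]) = 9.22 + log(0.221/0.0555) = 9.22 +0.600

pH = 9.82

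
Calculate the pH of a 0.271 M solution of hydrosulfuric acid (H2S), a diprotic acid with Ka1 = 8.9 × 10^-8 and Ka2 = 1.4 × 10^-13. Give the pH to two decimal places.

Ka1 ≫ Ka2, so treat the first dissociation as the only significant source of H+.
Ka1 = x²/(0.271 − x) = 8.9 × 10^-8
x ≈ √(8.9 × 10^-8 × 0.271) = 1.55 × 10^-4 M
pH = −log(1.55 × 10^-4) = 3.81

pH = 3.81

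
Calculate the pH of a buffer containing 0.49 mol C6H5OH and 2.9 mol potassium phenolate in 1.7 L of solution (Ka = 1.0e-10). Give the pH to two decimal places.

pKa = −log(1.0 × 10^-10) = 10.000
Using pH = pKa + log([base]/[acid]) with [base]/[acid] = 2.9/0.49:
pH = 10.000 + (+0.772) = 10.77

pH = 10.77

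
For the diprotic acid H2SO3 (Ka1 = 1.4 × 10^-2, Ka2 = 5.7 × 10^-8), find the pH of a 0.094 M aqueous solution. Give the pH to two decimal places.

pH = 1.52

Ka1 ≫ Ka2, so treat the first dissociation as the only significant source of H+.
Ka1 = x²/(0.094 − x) = 1.4 × 10^-2
Solving the quadratic: x = (−Ka1 + √(Ka1² + 4·Ka1·C₀))/2 = 2.99 × 10^-2 M
pH = −log(2.99 × 10^-2) = 1.52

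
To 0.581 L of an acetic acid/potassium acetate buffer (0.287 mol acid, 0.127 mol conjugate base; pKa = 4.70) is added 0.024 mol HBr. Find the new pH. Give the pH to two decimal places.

Added H+ converts CH3COO- to CH3COOH: CH3COOH → 0.311 mol, CH3COO- → 0.103 mol.
pH = pKa + log([A⁻]/[HA]) = 4.70 + log(0.103/0.311) = 4.70 -0.480

pH = 4.22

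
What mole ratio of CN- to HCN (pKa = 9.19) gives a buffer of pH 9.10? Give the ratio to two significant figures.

ratio = 0.81

pH = pKa + log(r) ⇒ log(r) = 9.10 − 9.19 = -0.09
r = [CN-]/[HCN] = 10^(-0.09) = 0.813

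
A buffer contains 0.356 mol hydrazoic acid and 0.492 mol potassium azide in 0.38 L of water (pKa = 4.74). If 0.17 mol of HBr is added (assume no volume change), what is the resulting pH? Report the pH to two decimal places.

pH = 4.53

Added H+ converts N3- to HN3: HN3 → 0.526 mol, N3- → 0.322 mol.
Henderson–Hasselbalch with mole ratio 0.322/0.526: pH = 4.74 + (-0.213)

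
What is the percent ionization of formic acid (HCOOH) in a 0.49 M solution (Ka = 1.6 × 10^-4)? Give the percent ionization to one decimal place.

HCOOH ⇌ HCOO- + H+; let x = [H+] at equilibrium.
x ≈ √(Ka·C₀) = √(1.6 × 10^-4 × 0.49) = 8.85 × 10^-3 M
Fraction ionized = 8.85 × 10^-3 / 0.49 = 0.0181 → 1.8%

1.8%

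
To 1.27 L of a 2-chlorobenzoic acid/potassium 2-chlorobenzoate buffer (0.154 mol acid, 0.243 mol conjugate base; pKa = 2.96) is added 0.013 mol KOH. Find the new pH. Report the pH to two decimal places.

OH- converts ClC6H4COOH to ClC6H4COO-: ClC6H4COOH → 0.141 mol, ClC6H4COO- → 0.256 mol.
Henderson–Hasselbalch with mole ratio 0.256/0.141: pH = 2.96 + (+0.259)

pH = 3.22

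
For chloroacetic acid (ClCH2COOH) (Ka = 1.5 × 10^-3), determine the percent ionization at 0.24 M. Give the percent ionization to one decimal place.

ClCH2COOH ⇌ ClCH2COO- + H+; let x = [H+] at equilibrium.
Ka = x²/(C₀ − x); solving the quadratic gives x = 1.82 × 10^-2 M.
% ionization = x/C₀ × 100% = 1.82 × 10^-2/0.24 × 100% = 7.6%

7.6%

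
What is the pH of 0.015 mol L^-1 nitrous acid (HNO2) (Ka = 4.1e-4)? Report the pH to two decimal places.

pH = 2.64

HNO2 ⇌ NO2- + H+
Ka = x²/(0.015 − x) = 4.1 × 10^-4
The 5% rule fails; solving x² + Ka·x − Ka·C₀ = 0 exactly:
x = (−Ka + √(Ka² + 4·Ka·C₀))/2 = 2.28 × 10^-3 M
pH = −log[H+] = −log(2.28 × 10^-3) = 2.64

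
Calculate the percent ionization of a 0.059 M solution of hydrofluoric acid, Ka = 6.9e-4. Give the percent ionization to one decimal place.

HF ⇌ F- + H+; let x = [H+] at equilibrium.
Solve x² + 0.00069x − 4.07e-05 = 0 → x = 6.04 × 10^-3 M
% ionization = x/C₀ × 100% = 6.04 × 10^-3/0.059 × 100% = 10.2%

10.2%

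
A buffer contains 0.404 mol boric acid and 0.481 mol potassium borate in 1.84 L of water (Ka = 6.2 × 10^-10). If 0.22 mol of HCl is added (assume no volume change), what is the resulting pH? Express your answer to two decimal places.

Added H+ converts B(OH)4- to B(OH)3: B(OH)3 → 0.624 mol, B(OH)4- → 0.261 mol.
pKa = −log(6.2 × 10^-10) = 9.208
pH = pKa + log([A⁻]/[HA]) = 9.208 + log(0.261/0.624) = 9.208 -0.379

pH = 8.83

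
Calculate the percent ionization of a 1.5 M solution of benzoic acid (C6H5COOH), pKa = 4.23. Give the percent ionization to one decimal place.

C6H5COOH ⇌ C6H5COO- + H+; let x = [H+] at equilibrium.
Ka = 10^(−4.23) = 5.89 × 10^-5
x ≈ √(Ka·C₀) = √(5.89 × 10^-5 × 1.5) = 9.40 × 10^-3 M
% ionization = x/C₀ × 100% = 9.40 × 10^-3/1.5 × 100% = 0.6%

0.6%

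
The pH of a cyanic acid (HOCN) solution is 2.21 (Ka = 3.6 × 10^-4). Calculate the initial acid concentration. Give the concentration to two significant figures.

C₀ = 1.1 × 10^-1 M

[H+] = 10^(-2.21) = 6.17 × 10^-3 M = x
Ka = x²/(C₀ − x) ⇒ C₀ = x + x²/Ka
C₀ = 6.17 × 10^-3 + (6.17 × 10^-3)²/(3.6 × 10^-4) = 1.12 × 10^-1 M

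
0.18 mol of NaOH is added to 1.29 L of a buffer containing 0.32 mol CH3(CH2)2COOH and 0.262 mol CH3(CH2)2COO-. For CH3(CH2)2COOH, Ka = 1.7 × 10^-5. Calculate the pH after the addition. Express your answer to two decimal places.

pH = 5.27

After neutralization: n(CH3(CH2)2COOH) = 0.14 mol, n(CH3(CH2)2COO-) = 0.442 mol.
pKa = −log(1.7 × 10^-5) = 4.770
pH = pKa + log([A⁻]/[HA]) = 4.770 + log(0.442/0.14) = 4.770 +0.499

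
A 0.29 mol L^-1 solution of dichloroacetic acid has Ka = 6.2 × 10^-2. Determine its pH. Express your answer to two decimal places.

Cl2CHCOOH ⇌ Cl2CHCOO- + H+
Let x = [H+] at equilibrium. Ka = x²/(0.29 − x).
The 5% rule fails; solving x² + Ka·x − Ka·C₀ = 0 exactly:
x = (−Ka + √(Ka² + 4·Ka·C₀))/2 = 1.07 × 10^-1 M
pH = −log[H+] = −log(1.07 × 10^-1) = 0.97

pH = 0.97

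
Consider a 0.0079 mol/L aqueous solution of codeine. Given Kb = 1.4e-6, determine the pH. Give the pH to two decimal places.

pH = 10.02

C18H21NO3 + H2O ⇌ C18H22NO3+ + OH-
Kb = x²/(0.0079 − x) = 1.4 × 10^-6
Neglecting x in the denominator: x = √(1.4 × 10^-6 × 0.0079) = 1.05 × 10^-4 M
Check: 1.3% ionized — well under 5%, approximation valid.
pOH = 3.98, so pH = 14.00 − pOH = 10.02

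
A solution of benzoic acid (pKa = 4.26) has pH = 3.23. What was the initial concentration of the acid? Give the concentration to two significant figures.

C₀ = 6.9 × 10^-3 M

[H+] = 10^(-3.23) = 5.89 × 10^-4 M = x
Ka = 10^(−4.26) = 5.50 × 10^-5
Ka = x²/(C₀ − x) ⇒ C₀ = x + x²/Ka
C₀ = 5.89 × 10^-4 + (5.89 × 10^-4)²/(5.50 × 10^-5) = 6.90 × 10^-3 M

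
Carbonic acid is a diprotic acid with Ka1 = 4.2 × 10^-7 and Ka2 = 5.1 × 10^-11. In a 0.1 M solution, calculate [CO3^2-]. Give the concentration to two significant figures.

5.1 × 10^-11 M

First ionization gives [H+] ≈ [HCO3-] = 2.05 × 10^-4 M.
Second step: Ka2 = [H+][CO3^2-]/[HCO3-] ≈ [CO3^2-] (since [H+] ≈ [HCO3-]).
So [CO3^2-] ≈ Ka2.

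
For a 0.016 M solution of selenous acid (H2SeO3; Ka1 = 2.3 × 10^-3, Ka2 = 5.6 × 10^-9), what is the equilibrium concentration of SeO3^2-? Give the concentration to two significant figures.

5.6 × 10^-9 M

First ionization gives [H+] ≈ [HSeO3-] = 5.02 × 10^-3 M.
Second step: Ka2 = [H+][SeO3^2-]/[HSeO3-] ≈ [SeO3^2-] (since [H+] ≈ [HSeO3-]).
So [SeO3^2-] ≈ Ka2.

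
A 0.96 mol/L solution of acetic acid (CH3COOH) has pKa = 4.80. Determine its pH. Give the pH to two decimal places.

CH3COOH ⇌ CH3COO- + H+
Ka = 10^(−4.80) = 1.58 × 10^-5
Let x = [H+] at equilibrium. Ka = x²/(0.96 − x).
Assume x ≪ 0.96: x ≈ √(1.58 × 10^-5 × 0.96) = 3.89 × 10^-3 M
pH = −log(3.89 × 10^-3) = 2.41

pH = 2.41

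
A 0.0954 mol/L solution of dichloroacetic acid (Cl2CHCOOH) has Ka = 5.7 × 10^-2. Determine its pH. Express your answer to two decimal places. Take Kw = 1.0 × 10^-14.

pH = 1.30

Cl2CHCOOH ⇌ Cl2CHCOO- + H+
Ka = x²/(0.0954 − x) = 5.7 × 10^-2
x is not negligible relative to C₀; solve x² + 0.057·x − 0.00544 = 0.
x = [−0.057 + √(0.057² + 0.0218)]/2 = 5.06 × 10^-2 M
pH = −log(5.06 × 10^-2) = 1.30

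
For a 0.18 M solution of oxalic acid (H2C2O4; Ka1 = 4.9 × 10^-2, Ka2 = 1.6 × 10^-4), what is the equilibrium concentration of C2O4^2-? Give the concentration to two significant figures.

First ionization gives [H+] ≈ [HC2O4-] = 7.26 × 10^-2 M.
Second step: Ka2 = [H+][C2O4^2-]/[HC2O4-] ≈ [C2O4^2-] (since [H+] ≈ [HC2O4-]).
So [C2O4^2-] ≈ Ka2.

1.6 × 10^-4 M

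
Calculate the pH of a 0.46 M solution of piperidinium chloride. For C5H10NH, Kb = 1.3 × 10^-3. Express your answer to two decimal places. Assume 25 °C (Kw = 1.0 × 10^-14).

C5H10NH2+ is the conjugate acid of the weak base C5H10NH.
Ka = Kw/Kb = 1.0×10^-14 / 1.3 × 10^-3 = 7.69 × 10^-12
From the ICE table, Ka = [H+]²/(0.46 − [H+]) = 7.69 × 10^-12.
Assume [H+] ≪ 0.46: [H+] ≈ √(7.69 × 10^-12 × 0.46) = 1.88 × 10^-6 M
Check: 0.00041% ionized — well under 5%, approximation valid.
pH = −log(1.88 × 10^-6) = 5.73

pH = 5.73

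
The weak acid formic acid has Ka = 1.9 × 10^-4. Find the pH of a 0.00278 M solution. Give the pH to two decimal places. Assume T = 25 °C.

pH = 3.20

HCOOH ⇌ HCOO- + H+
Ka = [H+]²/(0.00278 − [H+]) = 1.9 × 10^-4
The 5% rule fails; solving [H+]² + Ka·[H+] − Ka·C₀ = 0 exactly:
[H+] = [−0.00019 + √(0.00019² + 2.11e-06)]/2 = 6.38 × 10^-4 M
pH = −log(6.38 × 10^-4) = 3.20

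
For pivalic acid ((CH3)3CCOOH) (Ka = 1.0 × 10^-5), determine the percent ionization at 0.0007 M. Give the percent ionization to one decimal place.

(CH3)3CCOOH ⇌ (CH3)3CCOO- + H+; let x = [H+] at equilibrium.
Ka = x²/(C₀ − x); solving the quadratic gives x = 7.88 × 10^-5 M.
% ionization = x/C₀ × 100% = 7.88 × 10^-5/0.0007 × 100% = 11.3%

11.3%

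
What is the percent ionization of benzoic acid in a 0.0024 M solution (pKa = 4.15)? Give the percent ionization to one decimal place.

C6H5COOH ⇌ C6H5COO- + H+; let x = [H+] at equilibrium.
Ka = 10^(−4.15) = 7.08 × 10^-5
Solve x² + 7.08e-05x − 1.7e-07 = 0 → x = 3.78 × 10^-4 M
% ionization = x/C₀ × 100% = 3.78 × 10^-4/0.0024 × 100% = 15.8%

15.8%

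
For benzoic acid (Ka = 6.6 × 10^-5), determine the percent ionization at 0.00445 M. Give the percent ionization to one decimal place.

11.5%

C6H5COOH ⇌ C6H5COO- + H+; let x = [H+] at equilibrium.
Ka = x²/(C₀ − x); solving the quadratic gives x = 5.10 × 10^-4 M.
Fraction ionized = 5.10 × 10^-4 / 0.00445 = 0.1146 → 11.5%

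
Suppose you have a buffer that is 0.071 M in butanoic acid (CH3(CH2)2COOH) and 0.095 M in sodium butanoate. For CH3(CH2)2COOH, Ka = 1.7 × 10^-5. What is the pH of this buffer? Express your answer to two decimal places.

pKa = −log(1.7 × 10^-5) = 4.770
pH = pKa + log([A⁻]/[HA]) = 4.770 + log(0.095/0.071)
pH = 4.770 + (+0.126) = 4.90

pH = 4.90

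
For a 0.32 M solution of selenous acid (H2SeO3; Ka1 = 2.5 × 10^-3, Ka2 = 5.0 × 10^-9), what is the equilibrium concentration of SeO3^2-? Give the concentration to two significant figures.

5.0 × 10^-9 M

First ionization gives [H+] ≈ [HSeO3-] = 2.71 × 10^-2 M.
Second step: Ka2 = [H+][SeO3^2-]/[HSeO3-] ≈ [SeO3^2-] (since [H+] ≈ [HSeO3-]).
So [SeO3^2-] ≈ Ka2.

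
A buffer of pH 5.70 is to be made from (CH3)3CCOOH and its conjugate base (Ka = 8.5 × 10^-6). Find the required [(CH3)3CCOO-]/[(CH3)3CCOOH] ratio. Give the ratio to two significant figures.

pKa = -log(8.5 × 10^-6) = 5.071
pH = pKa + log(r) ⇒ log(r) = 5.70 − 5.071 = +0.629
r = [(CH3)3CCOO-]/[(CH3)3CCOOH] = 10^(+0.629) = 4.26

ratio = 4.3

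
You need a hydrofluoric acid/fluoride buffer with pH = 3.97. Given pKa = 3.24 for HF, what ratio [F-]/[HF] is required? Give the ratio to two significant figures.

pH = pKa + log(r) ⇒ log(r) = 3.97 − 3.24 = +0.73
r = [F-]/[HF] = 10^(+0.73) = 5.37

ratio = 5.4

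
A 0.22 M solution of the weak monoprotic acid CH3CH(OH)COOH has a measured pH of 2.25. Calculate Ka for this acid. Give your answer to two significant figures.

Ka = 1.5 × 10^-4

[H+] = 10^(-2.25) = 5.62 × 10^-3 M
At equilibrium [HA] = 0.22 − 5.62 × 10^-3 = 2.14 × 10^-1 M
Ka = [H+][A-]/[HA] = (5.62 × 10^-3)² / 2.14 × 10^-1 = 1.5 × 10^-4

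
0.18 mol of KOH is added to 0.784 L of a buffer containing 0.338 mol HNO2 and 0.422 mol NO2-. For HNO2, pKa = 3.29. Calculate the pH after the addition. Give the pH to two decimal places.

After neutralization: n(HNO2) = 0.158 mol, n(NO2-) = 0.602 mol.
pH = pKa + log([A⁻]/[HA]) = 3.29 + log(0.602/0.158) = 3.29 +0.581

pH = 3.87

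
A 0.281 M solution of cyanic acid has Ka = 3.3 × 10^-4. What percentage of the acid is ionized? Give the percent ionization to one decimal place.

HOCN ⇌ OCN- + H+; let x = [H+] at equilibrium.
x ≈ √(Ka·C₀) = √(3.3 × 10^-4 × 0.281) = 9.63 × 10^-3 M
Fraction ionized = 9.63 × 10^-3 / 0.281 = 0.0343 → 3.4%

3.4%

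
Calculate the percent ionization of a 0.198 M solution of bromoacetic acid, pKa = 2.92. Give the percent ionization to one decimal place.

7.5%

BrCH2COOH ⇌ BrCH2COO- + H+; let x = [H+] at equilibrium.
Ka = 10^(−2.92) = 1.20 × 10^-3
Ka = x²/(C₀ − x); solving the quadratic gives x = 1.48 × 10^-2 M.
% ionization = x/C₀ × 100% = 1.48 × 10^-2/0.198 × 100% = 7.5%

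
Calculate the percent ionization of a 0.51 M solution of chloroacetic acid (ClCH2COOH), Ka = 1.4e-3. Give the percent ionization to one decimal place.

5.1%

ClCH2COOH ⇌ ClCH2COO- + H+; let x = [H+] at equilibrium.
Solve x² + 0.0014x − 0.000714 = 0 → x = 2.60 × 10^-2 M
% ionization = x/C₀ × 100% = 2.60 × 10^-2/0.51 × 100% = 5.1%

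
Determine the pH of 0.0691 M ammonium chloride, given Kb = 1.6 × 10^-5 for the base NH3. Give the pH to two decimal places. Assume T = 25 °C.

NH4+ is the conjugate acid of the weak base NH3.
Ka = Kw/Kb = 1.0×10^-14 / 1.6 × 10^-5 = 6.25 × 10^-10
From the ICE table, Ka = [H+]²/(0.0691 − [H+]) = 6.25 × 10^-10.
Assume [H+] ≪ 0.0691: [H+] ≈ √(6.25 × 10^-10 × 0.0691) = 6.57 × 10^-6 M
([H+]/C₀ = 0.0095% < 5%, so the approximation holds.)
pH = −log(6.57 × 10^-6) = 5.18

pH = 5.18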